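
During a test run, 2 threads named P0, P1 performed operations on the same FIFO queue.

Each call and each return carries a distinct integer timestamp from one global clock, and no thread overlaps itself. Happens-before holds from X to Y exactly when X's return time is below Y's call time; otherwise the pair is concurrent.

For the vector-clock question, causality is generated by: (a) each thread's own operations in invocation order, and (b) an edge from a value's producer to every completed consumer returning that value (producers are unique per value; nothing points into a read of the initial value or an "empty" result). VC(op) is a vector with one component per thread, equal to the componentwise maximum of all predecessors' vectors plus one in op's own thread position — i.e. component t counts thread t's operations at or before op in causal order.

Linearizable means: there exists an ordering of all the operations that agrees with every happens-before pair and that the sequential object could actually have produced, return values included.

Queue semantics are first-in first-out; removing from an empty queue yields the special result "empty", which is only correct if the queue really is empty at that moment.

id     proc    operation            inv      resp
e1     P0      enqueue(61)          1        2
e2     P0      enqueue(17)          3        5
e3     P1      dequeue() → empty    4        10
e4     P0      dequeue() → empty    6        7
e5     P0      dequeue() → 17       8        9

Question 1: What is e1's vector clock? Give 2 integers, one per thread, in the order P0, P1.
(1, 0)

no predecessors for e3 (invoked 4): P1 increments from zero → (0, 1)
no predecessors for e1 (invoked 1): P0 increments from zero → (1, 0)
merge at e2 (invoked 3): VC(e1)=(1, 0), own-thread bump on P0 → (2, 0)
merge at e4 (invoked 6): VC(e2)=(2, 0), own-thread bump on P0 → (3, 0)
merge at e5 (invoked 8): VC(e2)=(2, 0), VC(e4)=(3, 0), own-thread bump on P0 → (4, 0)
target: VC(e1) = (1, 0)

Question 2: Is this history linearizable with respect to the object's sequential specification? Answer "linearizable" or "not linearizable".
not linearizable

through event 6 a valid linearization exists; event 7 (e4 responding at time 7) ends that
the completed operations (3 total) allow one real-time order; the FIFO queue replay rejects it
including or dropping the 1 pending operation (e3) in any combination fails
take e1, e2, e4 (pending dropped): step 3 already fails, because e4 dequeue() → empty cannot occur there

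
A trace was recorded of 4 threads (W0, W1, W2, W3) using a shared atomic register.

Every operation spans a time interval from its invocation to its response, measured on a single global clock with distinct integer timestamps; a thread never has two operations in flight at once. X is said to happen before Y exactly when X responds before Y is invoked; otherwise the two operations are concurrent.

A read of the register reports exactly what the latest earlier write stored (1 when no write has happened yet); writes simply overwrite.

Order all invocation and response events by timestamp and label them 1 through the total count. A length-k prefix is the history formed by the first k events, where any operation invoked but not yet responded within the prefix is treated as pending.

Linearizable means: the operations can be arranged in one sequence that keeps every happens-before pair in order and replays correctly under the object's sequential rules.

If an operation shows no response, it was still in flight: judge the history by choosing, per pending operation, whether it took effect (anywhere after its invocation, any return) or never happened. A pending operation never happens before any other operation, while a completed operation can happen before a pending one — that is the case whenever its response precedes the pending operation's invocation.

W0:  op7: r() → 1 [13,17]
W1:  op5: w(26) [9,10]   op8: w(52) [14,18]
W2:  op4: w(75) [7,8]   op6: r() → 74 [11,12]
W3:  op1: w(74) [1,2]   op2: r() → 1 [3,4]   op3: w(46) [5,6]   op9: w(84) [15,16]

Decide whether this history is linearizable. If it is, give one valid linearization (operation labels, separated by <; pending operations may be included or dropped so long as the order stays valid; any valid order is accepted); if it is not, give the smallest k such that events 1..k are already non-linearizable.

already the first 4 events (up to op2's response at time 4) admit no linearization; the first 3 still do
the completed operations (2 total) allow one real-time order; the atomic register replay rejects it
for example op1, op2 fails at step 2: op2 r() → 1 is not legal there

not linearizable — minimal violating prefix: 4 events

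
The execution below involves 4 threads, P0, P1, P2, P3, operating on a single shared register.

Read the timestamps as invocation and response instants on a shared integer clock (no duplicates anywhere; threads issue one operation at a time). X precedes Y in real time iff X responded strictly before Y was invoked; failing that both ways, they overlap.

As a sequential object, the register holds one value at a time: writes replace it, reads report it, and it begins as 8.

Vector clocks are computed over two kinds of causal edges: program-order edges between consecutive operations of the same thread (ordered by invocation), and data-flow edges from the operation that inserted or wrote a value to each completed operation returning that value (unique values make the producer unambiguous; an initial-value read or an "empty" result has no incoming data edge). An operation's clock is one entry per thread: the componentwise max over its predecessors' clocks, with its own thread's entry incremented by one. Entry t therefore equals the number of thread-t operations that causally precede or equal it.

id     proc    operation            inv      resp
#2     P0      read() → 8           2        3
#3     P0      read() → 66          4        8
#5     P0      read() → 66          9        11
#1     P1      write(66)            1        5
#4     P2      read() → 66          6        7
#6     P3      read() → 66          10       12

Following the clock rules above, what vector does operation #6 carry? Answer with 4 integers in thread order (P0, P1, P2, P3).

(0, 1, 0, 1)

no predecessors for #1 (invoked 1): P1 increments from zero → (0, 1, 0, 0)
no predecessors for #2 (invoked 2): P0 increments from zero → (1, 0, 0, 0)
#6, invoked 10, takes VC(#1)=(0, 1, 0, 0) under max, adds 1 for P3 → (0, 1, 0, 1)
#4, invoked 6, takes VC(#1)=(0, 1, 0, 0) under max, adds 1 for P2 → (0, 1, 1, 0)
#3, invoked 4, takes VC(#1)=(0, 1, 0, 0), VC(#2)=(1, 0, 0, 0) under max, adds 1 for P0 → (2, 1, 0, 0)
#5, invoked 9, takes VC(#1)=(0, 1, 0, 0), VC(#3)=(2, 1, 0, 0) under max, adds 1 for P0 → (3, 1, 0, 0)
target: VC(#6) = (0, 1, 0, 1)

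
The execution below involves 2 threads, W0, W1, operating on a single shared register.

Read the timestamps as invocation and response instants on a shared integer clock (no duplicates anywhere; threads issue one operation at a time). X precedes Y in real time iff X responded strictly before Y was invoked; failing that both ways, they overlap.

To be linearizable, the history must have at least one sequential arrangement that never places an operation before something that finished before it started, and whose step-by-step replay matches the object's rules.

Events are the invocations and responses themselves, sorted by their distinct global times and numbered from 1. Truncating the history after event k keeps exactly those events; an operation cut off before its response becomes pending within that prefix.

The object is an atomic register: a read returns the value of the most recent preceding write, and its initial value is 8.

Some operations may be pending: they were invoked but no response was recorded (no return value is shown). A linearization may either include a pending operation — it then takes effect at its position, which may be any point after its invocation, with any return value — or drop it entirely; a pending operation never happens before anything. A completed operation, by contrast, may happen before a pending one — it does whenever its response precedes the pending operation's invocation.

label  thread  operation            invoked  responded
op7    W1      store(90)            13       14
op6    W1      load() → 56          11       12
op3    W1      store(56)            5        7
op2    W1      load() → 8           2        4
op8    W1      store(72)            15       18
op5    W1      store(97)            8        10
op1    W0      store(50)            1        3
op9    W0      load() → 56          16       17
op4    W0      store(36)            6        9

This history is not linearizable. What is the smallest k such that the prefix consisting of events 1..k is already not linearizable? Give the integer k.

events 1..11 are linearizable; a witness order is op2, op1, op3, op4, op5:
after step 1 (op2 load() → 8): value 8
after step 2 (op1 store(50)): value 50
after step 3 (op3 store(56)): value 56
after step 4 (op4 store(36)): value 36
after step 5 (op5 store(97)): value 97
event 12 — op6's response, time 12 — after it, nothing linearizes
for example op1, op2, op3, op4, op5, op6 fails at step 2: op2 load() → 8 is not legal there
for example op1, op2, op3, op5, op4, op6 fails at step 2: op2 load() → 8 is not legal there

12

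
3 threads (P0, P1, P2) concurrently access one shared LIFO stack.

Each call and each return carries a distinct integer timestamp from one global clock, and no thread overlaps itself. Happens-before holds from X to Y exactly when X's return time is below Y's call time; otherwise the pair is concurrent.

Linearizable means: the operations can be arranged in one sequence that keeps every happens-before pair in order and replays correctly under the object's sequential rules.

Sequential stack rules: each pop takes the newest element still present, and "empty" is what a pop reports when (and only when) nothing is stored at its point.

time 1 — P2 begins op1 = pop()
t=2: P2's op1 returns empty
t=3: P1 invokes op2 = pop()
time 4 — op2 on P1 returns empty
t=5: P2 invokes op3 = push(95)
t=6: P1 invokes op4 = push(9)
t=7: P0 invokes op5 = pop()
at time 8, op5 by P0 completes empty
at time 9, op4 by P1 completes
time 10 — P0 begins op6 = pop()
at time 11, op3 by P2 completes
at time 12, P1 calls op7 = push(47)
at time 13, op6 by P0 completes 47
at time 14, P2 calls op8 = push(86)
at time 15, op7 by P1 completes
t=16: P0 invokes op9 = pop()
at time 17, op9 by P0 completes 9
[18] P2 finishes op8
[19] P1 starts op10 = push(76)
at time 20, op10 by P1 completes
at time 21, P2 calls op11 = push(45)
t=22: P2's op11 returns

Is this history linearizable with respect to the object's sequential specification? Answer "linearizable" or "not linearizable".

one valid linearization: op1, op2, op5, op3, op4, op7, op6, op9, op8, op10, op11
1. op1 pop() → empty, leaving stack <>
2. op2 pop() → empty, leaving stack <>
3. op5 pop() → empty, leaving stack <>
4. op3 push(95), leaving stack <95>
5. op4 push(9), leaving stack <95,9>
6. op7 push(47), leaving stack <95,9,47>
7. op6 pop() → 47, leaving stack <95,9>
8. op9 pop() → 9, leaving stack <95>
9. op8 push(86), leaving stack <95,86>
10. op10 push(76), leaving stack <95,86,76>
11. op11 push(45), leaving stack <95,86,76,45>

linearizable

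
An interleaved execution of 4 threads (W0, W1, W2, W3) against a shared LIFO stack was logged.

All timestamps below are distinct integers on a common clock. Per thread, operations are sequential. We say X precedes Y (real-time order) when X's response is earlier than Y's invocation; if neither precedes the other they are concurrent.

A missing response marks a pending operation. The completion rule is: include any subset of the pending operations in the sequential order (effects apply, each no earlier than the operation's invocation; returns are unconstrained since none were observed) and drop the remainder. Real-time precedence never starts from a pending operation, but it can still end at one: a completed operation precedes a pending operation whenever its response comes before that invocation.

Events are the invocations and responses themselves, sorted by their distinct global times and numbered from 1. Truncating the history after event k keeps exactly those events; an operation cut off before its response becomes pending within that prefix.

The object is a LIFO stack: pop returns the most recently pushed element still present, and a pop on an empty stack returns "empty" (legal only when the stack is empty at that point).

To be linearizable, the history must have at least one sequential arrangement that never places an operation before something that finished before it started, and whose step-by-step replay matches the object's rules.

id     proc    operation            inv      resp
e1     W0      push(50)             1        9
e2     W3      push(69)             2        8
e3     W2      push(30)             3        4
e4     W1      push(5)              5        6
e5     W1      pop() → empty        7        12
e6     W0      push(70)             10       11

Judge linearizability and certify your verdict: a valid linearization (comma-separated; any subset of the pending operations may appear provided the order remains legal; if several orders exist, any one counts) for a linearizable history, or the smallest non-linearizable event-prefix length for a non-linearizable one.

not linearizable — minimal violating prefix: 12 events

events 1..11 are fine; event 12 — the response of e5 at time 12 — makes the prefix non-linearizable
32 orders of the 6 completed LIFO stack ops respect real time; none is legal
for example e1, e2, e3, e4, e5, e6 fails at step 5: e5 pop() → empty is not legal there
for example e1, e2, e3, e4, e6, e5 fails at step 6: e5 pop() → empty is not legal there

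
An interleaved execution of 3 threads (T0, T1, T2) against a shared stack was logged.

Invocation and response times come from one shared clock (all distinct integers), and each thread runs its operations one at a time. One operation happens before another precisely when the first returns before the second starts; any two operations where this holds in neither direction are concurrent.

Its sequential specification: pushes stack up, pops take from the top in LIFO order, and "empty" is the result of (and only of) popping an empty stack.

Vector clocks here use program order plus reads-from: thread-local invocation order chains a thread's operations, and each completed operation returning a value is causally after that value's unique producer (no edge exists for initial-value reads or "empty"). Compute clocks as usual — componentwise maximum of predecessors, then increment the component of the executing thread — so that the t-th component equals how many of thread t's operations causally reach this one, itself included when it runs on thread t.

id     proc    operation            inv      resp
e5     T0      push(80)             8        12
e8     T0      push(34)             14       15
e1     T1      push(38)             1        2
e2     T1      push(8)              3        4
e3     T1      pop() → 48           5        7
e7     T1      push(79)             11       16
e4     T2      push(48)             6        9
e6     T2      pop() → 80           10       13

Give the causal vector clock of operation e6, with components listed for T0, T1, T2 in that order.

invoked at 6, e4 has no predecessors; its own T2 bump gives (0, 0, 1)
invoked at 1, e1 has no predecessors; its own T1 bump gives (0, 1, 0)
invoked at 8, e5 has no predecessors; its own T0 bump gives (1, 0, 0)
VC(e2, invoked at 3): max of VC(e1)=(0, 1, 0), then +1 on thread T1 → (0, 2, 0)
VC(e8, invoked at 14): max of VC(e5)=(1, 0, 0), then +1 on thread T0 → (2, 0, 0)
VC(e6, invoked at 10): max of VC(e4)=(0, 0, 1), VC(e5)=(1, 0, 0), then +1 on thread T2 → (1, 0, 2)
VC(e3, invoked at 5): max of VC(e2)=(0, 2, 0), VC(e4)=(0, 0, 1), then +1 on thread T1 → (0, 3, 1)
VC(e7, invoked at 11): max of VC(e3)=(0, 3, 1), then +1 on thread T1 → (0, 4, 1)
target: VC(e6) = (1, 0, 2)

(1, 0, 2)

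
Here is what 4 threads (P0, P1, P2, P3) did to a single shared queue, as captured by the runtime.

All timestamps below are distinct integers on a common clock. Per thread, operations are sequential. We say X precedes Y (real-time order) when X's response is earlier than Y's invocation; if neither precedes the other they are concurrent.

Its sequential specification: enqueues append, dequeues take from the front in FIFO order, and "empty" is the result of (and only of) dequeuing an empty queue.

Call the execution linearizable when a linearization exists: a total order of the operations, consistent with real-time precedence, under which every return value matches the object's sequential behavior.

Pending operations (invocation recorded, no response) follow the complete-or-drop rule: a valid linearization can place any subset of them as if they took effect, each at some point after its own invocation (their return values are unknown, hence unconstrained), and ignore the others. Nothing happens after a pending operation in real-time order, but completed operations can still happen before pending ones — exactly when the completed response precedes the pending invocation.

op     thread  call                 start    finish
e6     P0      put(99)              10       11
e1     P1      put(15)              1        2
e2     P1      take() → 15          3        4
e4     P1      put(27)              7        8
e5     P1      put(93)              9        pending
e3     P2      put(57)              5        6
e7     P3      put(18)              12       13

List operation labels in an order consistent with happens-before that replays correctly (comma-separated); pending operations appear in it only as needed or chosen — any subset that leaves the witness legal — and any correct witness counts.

1. e1 put(15), leaving queue <15>
2. e2 take() → 15, leaving queue <>
3. e3 put(57), leaving queue <57>
4. e4 put(27), leaving queue <57,27>
5. e5 put(93) (pending, included), leaving queue <57,27,93>
6. e6 put(99), leaving queue <57,27,93,99>
7. e7 put(18), leaving queue <57,27,93,99,18>

e1, e2, e3, e4, e5, e6, e7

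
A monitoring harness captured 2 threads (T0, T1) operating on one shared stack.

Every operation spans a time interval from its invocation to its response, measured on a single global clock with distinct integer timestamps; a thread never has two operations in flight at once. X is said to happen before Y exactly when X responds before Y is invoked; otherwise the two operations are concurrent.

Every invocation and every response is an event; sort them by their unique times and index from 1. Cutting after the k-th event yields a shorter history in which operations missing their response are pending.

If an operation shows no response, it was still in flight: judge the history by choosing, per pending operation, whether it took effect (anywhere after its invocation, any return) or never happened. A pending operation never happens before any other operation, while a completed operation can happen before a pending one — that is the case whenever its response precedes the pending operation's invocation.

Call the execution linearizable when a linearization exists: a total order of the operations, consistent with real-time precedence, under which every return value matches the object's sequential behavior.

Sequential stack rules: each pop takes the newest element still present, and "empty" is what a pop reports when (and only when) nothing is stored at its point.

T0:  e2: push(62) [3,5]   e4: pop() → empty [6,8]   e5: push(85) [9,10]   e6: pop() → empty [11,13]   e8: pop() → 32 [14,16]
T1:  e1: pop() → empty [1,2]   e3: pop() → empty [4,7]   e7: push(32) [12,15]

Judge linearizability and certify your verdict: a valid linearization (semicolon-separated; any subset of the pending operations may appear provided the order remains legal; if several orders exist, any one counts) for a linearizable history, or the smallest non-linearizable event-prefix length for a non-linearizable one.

not linearizable — minimal violating prefix: 8 events

the violation lands at event 8, e4's response at time 8: events 1..7 linearize, events 1..8 do not
the 4 completed operations admit 3 real-time orders; each fails the stack replay
for example e1, e2, e3, e4 fails at step 3: e3 pop() → empty is not legal there
for example e1, e2, e4, e3 fails at step 3: e4 pop() → empty is not legal there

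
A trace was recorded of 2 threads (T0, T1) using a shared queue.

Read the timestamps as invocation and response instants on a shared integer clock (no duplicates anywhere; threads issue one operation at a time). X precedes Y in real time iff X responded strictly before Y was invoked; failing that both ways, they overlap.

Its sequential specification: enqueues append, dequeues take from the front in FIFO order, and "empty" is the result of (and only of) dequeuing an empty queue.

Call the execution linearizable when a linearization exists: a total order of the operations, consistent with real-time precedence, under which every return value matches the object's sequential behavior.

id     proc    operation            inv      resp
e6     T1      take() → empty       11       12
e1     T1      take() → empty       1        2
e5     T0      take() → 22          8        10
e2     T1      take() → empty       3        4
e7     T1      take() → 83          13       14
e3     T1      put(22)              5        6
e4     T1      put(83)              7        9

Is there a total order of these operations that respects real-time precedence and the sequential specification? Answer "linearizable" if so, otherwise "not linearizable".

not linearizable

cut after 11 events: linearizable; cut after 12 events (e6 responds, time 12): not linearizable
checked exhaustively: 2 real-time-consistent orders of 6 completed operations, zero legal queue replays
take e1, e2, e3, e4, e5, e6: step 6 already fails, because e6 take() → empty cannot occur there
take e1, e2, e3, e5, e4, e6: step 6 already fails, because e6 take() → empty cannot occur there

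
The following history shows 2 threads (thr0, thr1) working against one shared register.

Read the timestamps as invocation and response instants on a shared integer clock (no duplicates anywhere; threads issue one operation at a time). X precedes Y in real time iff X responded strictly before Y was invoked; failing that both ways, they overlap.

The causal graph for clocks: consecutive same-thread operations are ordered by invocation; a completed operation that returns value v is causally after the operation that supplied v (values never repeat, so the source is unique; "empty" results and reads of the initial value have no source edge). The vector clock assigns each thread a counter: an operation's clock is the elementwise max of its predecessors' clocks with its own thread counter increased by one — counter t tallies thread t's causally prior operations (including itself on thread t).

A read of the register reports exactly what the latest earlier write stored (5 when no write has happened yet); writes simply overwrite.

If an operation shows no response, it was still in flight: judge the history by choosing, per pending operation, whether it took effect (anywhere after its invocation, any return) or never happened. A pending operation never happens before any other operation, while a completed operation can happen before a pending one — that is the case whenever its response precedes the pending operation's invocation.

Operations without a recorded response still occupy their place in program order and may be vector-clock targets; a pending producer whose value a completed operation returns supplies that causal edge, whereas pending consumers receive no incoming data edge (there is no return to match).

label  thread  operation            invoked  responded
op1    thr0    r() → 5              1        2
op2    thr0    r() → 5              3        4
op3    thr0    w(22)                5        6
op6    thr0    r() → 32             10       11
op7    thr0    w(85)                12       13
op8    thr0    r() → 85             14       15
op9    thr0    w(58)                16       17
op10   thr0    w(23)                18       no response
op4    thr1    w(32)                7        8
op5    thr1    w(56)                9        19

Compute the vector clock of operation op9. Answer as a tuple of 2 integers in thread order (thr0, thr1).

root op op4, invoked 7: fresh clock plus thr1's own tick → (0, 1)
root op op1, invoked 1: fresh clock plus thr0's own tick → (1, 0)
op5 (invocation 9): componentwise max over VC(op4)=(0, 1), +1 at thr1, giving (0, 2)
op2 (invocation 3): componentwise max over VC(op1)=(1, 0), +1 at thr0, giving (2, 0)
op3 (invocation 5): componentwise max over VC(op2)=(2, 0), +1 at thr0, giving (3, 0)
op6 (invocation 10): componentwise max over VC(op3)=(3, 0), VC(op4)=(0, 1), +1 at thr0, giving (4, 1)
op7 (invocation 12): componentwise max over VC(op6)=(4, 1), +1 at thr0, giving (5, 1)
op8 (invocation 14): componentwise max over VC(op7)=(5, 1), +1 at thr0, giving (6, 1)
op9 (invocation 16): componentwise max over VC(op8)=(6, 1), +1 at thr0, giving (7, 1)
op10 (invocation 18): componentwise max over VC(op9)=(7, 1), +1 at thr0, giving (8, 1)
target: VC(op9) = (7, 1)

(7, 1)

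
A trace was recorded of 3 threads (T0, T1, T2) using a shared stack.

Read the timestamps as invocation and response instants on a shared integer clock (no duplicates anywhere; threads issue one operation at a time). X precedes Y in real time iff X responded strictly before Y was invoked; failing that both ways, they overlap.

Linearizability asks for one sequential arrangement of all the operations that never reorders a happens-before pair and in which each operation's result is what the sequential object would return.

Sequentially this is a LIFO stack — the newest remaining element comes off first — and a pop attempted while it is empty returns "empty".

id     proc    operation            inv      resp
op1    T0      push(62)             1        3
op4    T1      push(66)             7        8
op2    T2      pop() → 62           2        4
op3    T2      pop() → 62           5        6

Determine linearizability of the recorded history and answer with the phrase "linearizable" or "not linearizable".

through event 5 a valid linearization exists; event 6 (op3 responding at time 6) ends that
real-time-consistent orders of the 3 completed operations: 2 — all fail the stack replay
for example op1, op2, op3 fails at step 3: op3 pop() → 62 is not legal there
for example op2, op1, op3 fails at step 1: op2 pop() → 62 is not legal there

not linearizable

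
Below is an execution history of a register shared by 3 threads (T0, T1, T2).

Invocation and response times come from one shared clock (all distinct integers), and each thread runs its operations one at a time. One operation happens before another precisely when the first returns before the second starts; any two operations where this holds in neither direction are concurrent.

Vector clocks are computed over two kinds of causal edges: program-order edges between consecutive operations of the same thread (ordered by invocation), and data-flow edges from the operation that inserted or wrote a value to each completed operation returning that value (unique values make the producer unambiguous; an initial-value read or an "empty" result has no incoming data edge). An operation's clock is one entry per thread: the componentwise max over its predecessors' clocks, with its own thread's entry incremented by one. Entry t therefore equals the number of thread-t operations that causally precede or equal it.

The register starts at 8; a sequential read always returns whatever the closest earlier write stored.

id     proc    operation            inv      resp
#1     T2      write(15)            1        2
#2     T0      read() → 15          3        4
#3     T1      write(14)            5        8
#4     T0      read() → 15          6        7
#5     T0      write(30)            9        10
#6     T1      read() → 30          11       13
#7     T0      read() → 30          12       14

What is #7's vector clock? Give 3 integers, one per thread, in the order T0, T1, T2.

(4, 0, 1)

invoked at 1, #1 has no predecessors; its own T2 bump gives (0, 0, 1)
invoked at 5, #3 has no predecessors; its own T1 bump gives (0, 1, 0)
invoked at 3, #2 merges VC(#1)=(0, 0, 1) and bumps T0's slot → (1, 0, 1)
invoked at 6, #4 merges VC(#1)=(0, 0, 1), VC(#2)=(1, 0, 1) and bumps T0's slot → (2, 0, 1)
invoked at 9, #5 merges VC(#4)=(2, 0, 1) and bumps T0's slot → (3, 0, 1)
invoked at 12, #7 merges VC(#5)=(3, 0, 1) and bumps T0's slot → (4, 0, 1)
invoked at 11, #6 merges VC(#3)=(0, 1, 0), VC(#5)=(3, 0, 1) and bumps T1's slot → (3, 2, 1)
target: VC(#7) = (4, 0, 1)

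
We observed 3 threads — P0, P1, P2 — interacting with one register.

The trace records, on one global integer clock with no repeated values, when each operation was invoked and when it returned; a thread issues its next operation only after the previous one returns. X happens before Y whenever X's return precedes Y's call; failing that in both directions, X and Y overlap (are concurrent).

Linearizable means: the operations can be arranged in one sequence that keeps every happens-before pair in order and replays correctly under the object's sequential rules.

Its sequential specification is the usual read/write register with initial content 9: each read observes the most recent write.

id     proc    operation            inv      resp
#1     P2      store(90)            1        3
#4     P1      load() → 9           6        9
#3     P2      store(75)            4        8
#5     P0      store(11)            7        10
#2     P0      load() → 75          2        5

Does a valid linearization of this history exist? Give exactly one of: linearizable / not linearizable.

not linearizable

cut after 8 events: linearizable; cut after 9 events (#4 responds, time 9): not linearizable
4 completed operations, 5 real-time-consistent orders — every register replay fails
completion choices over the 1 pending operation (#5) were checked; none helps
take #1, #2, #3, #4 (pending dropped): step 2 already fails, because #2 load() → 75 cannot occur there
take #1, #2, #4, #3 (pending dropped): step 2 already fails, because #2 load() → 75 cannot occur there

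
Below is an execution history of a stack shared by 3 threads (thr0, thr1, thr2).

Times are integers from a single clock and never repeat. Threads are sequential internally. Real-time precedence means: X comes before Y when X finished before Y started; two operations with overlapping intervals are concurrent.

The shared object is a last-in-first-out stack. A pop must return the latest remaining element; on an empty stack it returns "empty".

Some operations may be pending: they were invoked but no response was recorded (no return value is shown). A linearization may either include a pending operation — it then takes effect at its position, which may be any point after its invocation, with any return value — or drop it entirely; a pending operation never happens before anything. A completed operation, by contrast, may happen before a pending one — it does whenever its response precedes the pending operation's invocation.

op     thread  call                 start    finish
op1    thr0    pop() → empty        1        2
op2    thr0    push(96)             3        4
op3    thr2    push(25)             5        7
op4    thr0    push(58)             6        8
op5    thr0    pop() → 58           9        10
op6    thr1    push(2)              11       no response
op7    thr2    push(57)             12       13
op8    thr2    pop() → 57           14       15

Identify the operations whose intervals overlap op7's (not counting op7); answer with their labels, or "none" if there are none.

overlap test against op7 [12,13]: concurrent iff the interval meets 12..13
op1 [1,2]: before
op2 [3,4]: before
op3 [5,7]: before
op4 [6,8]: before
op5 [9,10]: before
op6 [11,…): concurrent
op8 [14,15]: after

op6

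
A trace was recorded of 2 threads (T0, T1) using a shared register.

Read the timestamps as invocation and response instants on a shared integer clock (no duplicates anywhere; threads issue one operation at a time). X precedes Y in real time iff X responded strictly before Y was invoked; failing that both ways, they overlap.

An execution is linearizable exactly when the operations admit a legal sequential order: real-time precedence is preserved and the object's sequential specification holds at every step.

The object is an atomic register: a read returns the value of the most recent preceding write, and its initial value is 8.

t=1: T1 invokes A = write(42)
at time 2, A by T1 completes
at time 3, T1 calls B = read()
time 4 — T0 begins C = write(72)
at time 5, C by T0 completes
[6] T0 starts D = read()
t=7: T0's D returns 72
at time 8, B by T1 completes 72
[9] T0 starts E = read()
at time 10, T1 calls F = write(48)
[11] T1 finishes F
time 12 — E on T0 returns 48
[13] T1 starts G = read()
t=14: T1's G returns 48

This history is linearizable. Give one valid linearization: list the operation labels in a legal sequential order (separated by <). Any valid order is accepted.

after step 1 (A write(42)): value 42
after step 2 (C write(72)): value 72
after step 3 (B read() → 72): value 72
after step 4 (D read() → 72): value 72
after step 5 (F write(48)): value 48
after step 6 (E read() → 48): value 48
after step 7 (G read() → 48): value 48

A < C < B < D < F < E < G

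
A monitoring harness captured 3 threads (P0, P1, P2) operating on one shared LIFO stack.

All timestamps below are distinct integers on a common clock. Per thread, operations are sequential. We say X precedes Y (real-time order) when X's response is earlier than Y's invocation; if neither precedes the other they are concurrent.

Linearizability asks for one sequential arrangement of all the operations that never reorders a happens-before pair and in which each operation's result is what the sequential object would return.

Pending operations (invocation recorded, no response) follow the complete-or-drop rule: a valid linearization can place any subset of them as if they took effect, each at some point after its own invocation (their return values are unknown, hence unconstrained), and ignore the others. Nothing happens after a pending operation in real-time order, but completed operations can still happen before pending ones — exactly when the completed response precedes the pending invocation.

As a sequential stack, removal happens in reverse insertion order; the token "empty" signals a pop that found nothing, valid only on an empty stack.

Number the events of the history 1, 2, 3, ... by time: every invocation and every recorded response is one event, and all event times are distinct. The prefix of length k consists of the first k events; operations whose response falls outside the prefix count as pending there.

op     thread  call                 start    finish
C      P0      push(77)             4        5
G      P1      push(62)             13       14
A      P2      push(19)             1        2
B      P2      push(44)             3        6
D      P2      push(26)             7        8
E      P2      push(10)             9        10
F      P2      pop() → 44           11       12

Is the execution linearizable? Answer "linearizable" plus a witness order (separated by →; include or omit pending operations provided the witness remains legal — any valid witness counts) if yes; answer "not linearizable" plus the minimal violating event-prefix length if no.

not linearizable — minimal violating prefix: 12 events

through event 11 a valid linearization exists; event 12 (F responding at time 12) ends that
2 orders of the 6 completed LIFO stack ops respect real time; none is legal
sample order A, B, C, D, E, F stalls at step 6 — F pop() → 44 has no legal effect
sample order A, C, B, D, E, F stalls at step 6 — F pop() → 44 has no legal effect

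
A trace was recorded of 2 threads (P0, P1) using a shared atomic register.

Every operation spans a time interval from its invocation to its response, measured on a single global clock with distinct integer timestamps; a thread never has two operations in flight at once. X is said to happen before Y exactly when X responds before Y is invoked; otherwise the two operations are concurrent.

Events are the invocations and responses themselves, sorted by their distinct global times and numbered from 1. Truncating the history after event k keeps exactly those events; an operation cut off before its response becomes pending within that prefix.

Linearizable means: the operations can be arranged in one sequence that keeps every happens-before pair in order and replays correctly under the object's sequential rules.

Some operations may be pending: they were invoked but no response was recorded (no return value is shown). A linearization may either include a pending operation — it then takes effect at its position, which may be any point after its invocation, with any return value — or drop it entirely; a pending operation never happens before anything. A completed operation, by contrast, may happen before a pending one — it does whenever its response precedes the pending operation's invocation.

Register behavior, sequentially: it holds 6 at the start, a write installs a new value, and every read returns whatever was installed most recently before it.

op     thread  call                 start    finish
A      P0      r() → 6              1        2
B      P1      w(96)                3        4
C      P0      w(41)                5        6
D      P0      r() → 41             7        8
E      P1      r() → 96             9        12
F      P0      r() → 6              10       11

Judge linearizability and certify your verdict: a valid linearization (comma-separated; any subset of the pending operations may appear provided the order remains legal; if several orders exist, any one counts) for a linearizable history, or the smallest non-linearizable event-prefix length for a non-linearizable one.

through event 10 a valid linearization exists; event 11 (F responding at time 11) ends that
the sole real-time-consistent order of 5 completed operations fails the atomic register replay
include/drop combinations of the 1 pending operation (E) were all tried; none helps
take A, B, C, D, F (pending dropped): step 5 already fails, because F r() → 6 cannot occur there

not linearizable — minimal violating prefix: 11 events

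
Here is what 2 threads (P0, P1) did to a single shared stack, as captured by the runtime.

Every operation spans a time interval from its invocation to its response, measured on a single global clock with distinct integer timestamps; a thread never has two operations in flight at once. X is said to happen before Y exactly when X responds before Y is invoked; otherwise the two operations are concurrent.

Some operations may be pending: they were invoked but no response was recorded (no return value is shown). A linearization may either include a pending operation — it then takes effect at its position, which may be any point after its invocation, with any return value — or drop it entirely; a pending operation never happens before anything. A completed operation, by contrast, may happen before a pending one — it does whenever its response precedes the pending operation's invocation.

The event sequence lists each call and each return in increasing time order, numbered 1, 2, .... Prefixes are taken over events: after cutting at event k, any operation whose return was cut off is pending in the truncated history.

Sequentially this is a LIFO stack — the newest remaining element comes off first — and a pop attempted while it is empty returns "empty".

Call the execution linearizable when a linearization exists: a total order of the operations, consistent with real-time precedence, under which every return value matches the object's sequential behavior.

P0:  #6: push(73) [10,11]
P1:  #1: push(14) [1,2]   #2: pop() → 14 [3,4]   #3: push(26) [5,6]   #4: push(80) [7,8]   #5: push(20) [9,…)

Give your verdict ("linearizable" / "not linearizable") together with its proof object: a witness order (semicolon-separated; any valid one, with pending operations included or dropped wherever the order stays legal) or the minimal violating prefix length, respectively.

1. #1 push(14), leaving stack <14>
2. #2 pop() → 14, leaving stack <>
3. #3 push(26), leaving stack <26>
4. #4 push(80), leaving stack <26,80>
5. #5 push(20) (pending, included), leaving stack <26,80,20>
6. #6 push(73), leaving stack <26,80,20,73>

linearizable — witness: #1; #2; #3; #4; #5; #6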